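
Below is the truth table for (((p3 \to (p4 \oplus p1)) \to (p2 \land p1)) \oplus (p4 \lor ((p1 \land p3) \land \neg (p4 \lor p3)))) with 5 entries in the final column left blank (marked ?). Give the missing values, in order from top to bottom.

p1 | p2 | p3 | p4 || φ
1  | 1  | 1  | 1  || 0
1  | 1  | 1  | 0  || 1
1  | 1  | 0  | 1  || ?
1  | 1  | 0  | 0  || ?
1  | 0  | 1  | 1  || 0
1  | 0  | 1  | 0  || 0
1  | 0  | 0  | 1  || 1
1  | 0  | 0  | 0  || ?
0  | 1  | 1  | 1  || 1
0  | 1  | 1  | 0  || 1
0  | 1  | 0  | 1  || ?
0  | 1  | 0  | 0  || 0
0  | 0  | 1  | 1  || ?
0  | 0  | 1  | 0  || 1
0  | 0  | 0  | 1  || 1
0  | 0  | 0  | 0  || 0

0, 1, 0, 1, 1

Row p1=1, p2=1, p3=0, p4=1: ((p3 \to (p4 \oplus p1)) \to (p2 \land p1)) = 1, (p4 \lor ((p1 \land p3) \land \neg (p4 \lor p3))) = 1, so the formula = 0.
Row p1=1, p2=1, p3=0, p4=0: ((p3 \to (p4 \oplus p1)) \to (p2 \land p1)) = 1, (p4 \lor ((p1 \land p3) \land \neg (p4 \lor p3))) = 0, so the formula = 1.
Row p1=1, p2=0, p3=0, p4=0: ((p3 \to (p4 \oplus p1)) \to (p2 \land p1)) = 0, (p4 \lor ((p1 \land p3) \land \neg (p4 \lor p3))) = 0, so the formula = 0.
Row p1=0, p2=1, p3=0, p4=1: ((p3 \to (p4 \oplus p1)) \to (p2 \land p1)) = 0, (p4 \lor ((p1 \land p3) \land \neg (p4 \lor p3))) = 1, so the formula = 1.
Row p1=0, p2=0, p3=1, p4=1: ((p3 \to (p4 \oplus p1)) \to (p2 \land p1)) = 0, (p4 \lor ((p1 \land p3) \land \neg (p4 \lor p3))) = 1, so the formula = 1.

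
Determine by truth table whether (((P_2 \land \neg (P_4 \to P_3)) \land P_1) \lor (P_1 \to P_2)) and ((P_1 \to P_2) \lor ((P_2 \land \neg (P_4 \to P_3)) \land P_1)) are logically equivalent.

equivalent

P_1  P_2  P_3  P_4  |  φ  ψ
 T    T    T    T   |  T  T
 T    T    T    F   |  T  T
 T    T    F    T   |  T  T
 T    T    F    F   |  T  T
 T    F    T    T   |  F  F
 T    F    T    F   |  F  F
 T    F    F    T   |  F  F
 T    F    F    F   |  F  F
 F    T    T    T   |  T  T
 F    T    T    F   |  T  T
 F    T    F    T   |  T  T
 F    T    F    F   |  T  T
 F    F    T    T   |  T  T
 F    F    T    F   |  T  T
 F    F    F    T   |  T  T
 F    F    F    F   |  T  T
The columns for φ and ψ agree on every row, so they are logically equivalent.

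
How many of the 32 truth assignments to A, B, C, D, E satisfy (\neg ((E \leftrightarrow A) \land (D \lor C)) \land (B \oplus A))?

A  B  C  D  E  |  φ
F  F  F  F  F  |  F
F  F  F  F  T  |  F
F  F  F  T  F  |  F
F  F  F  T  T  |  F
F  F  T  F  F  |  F
F  F  T  F  T  |  F
F  F  T  T  F  |  F
F  F  T  T  T  |  F
F  T  F  F  F  |  T
F  T  F  F  T  |  T
F  T  F  T  F  |  F
F  T  F  T  T  |  T
F  T  T  F  F  |  F
F  T  T  F  T  |  T
F  T  T  T  F  |  F
F  T  T  T  T  |  T
T  F  F  F  F  |  T
T  F  F  F  T  |  T
T  F  F  T  F  |  T
T  F  F  T  T  |  F
T  F  T  F  F  |  T
T  F  T  F  T  |  F
T  F  T  T  F  |  T
T  F  T  T  T  |  F
T  T  F  F  F  |  F
T  T  F  F  T  |  F
T  T  F  T  F  |  F
T  T  F  T  T  |  F
T  T  T  F  F  |  F
T  T  T  F  T  |  F
T  T  T  T  F  |  F
T  T  T  T  T  |  F
The formula is true on 10 of the 32 rows.

10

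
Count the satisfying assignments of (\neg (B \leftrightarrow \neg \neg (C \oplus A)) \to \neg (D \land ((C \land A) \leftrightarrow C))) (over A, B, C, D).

13

A | B | C | D || φ
1 | 1 | 1 | 1 || 0
1 | 1 | 1 | 0 || 1
1 | 1 | 0 | 1 || 1
1 | 1 | 0 | 0 || 1
1 | 0 | 1 | 1 || 1
1 | 0 | 1 | 0 || 1
1 | 0 | 0 | 1 || 0
1 | 0 | 0 | 0 || 1
0 | 1 | 1 | 1 || 1
0 | 1 | 1 | 0 || 1
0 | 1 | 0 | 1 || 0
0 | 1 | 0 | 0 || 1
0 | 0 | 1 | 1 || 1
0 | 0 | 1 | 0 || 1
0 | 0 | 0 | 1 || 1
0 | 0 | 0 | 0 || 1
The formula is true on 13 of the 16 rows.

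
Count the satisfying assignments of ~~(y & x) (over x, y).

  x   |   y   || (y & x) | ~(y & x) | ~~(y & x)
 True |  True ||   True  |  False   |    True  
 True | False ||  False  |   True   |   False  
False |  True ||  False  |   True   |   False  
False | False ||  False  |   True   |   False  
The formula is true on 1 of the 4 rows.

1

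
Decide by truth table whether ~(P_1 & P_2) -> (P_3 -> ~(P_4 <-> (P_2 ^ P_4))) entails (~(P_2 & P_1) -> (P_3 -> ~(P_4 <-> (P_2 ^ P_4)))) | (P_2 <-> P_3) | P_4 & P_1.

P_1 | P_2 | P_3 | P_4 || φ | ψ
 F  |  F  |  F  |  F  || T | T
 F  |  F  |  F  |  T  || T | T
 F  |  F  |  T  |  F  || F | F
 F  |  F  |  T  |  T  || F | F
 F  |  T  |  F  |  F  || T | T
 F  |  T  |  F  |  T  || T | T
 F  |  T  |  T  |  F  || T | T
 F  |  T  |  T  |  T  || T | T
 T  |  F  |  F  |  F  || T | T
 T  |  F  |  F  |  T  || T | T
 T  |  F  |  T  |  F  || F | F
 T  |  F  |  T  |  T  || F | T
 T  |  T  |  F  |  F  || T | T
 T  |  T  |  F  |  T  || T | T
 T  |  T  |  T  |  F  || T | T
 T  |  T  |  T  |  T  || T | T
In every row where φ is true, ψ is also true, so φ ⊨ ψ.

yes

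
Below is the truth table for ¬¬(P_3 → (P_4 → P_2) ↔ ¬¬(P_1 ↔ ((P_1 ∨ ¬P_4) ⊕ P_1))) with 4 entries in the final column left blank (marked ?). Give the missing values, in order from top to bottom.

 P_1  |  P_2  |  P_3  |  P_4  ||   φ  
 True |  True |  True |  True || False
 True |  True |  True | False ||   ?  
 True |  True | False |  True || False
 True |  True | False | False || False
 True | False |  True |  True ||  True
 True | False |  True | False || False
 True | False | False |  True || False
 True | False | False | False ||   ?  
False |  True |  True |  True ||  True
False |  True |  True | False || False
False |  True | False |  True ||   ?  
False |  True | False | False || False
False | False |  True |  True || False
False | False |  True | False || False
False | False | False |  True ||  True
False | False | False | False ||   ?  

False, False, True, False

Row P_1=True, P_2=True, P_3=True, P_4=False: (P_3 → (P_4 → P_2) ↔ ¬¬(P_1 ↔ ((P_1 ∨ ¬P_4) ⊕ P_1))) = False, ¬(P_3 → (P_4 → P_2) ↔ ¬¬(P_1 ↔ ((P_1 ∨ ¬P_4) ⊕ P_1))) = True, so the formula = False.
Row P_1=True, P_2=False, P_3=False, P_4=False: (P_3 → (P_4 → P_2) ↔ ¬¬(P_1 ↔ ((P_1 ∨ ¬P_4) ⊕ P_1))) = False, ¬(P_3 → (P_4 → P_2) ↔ ¬¬(P_1 ↔ ((P_1 ∨ ¬P_4) ⊕ P_1))) = True, so the formula = False.
Row P_1=False, P_2=True, P_3=False, P_4=True: (P_3 → (P_4 → P_2) ↔ ¬¬(P_1 ↔ ((P_1 ∨ ¬P_4) ⊕ P_1))) = True, ¬(P_3 → (P_4 → P_2) ↔ ¬¬(P_1 ↔ ((P_1 ∨ ¬P_4) ⊕ P_1))) = False, so the formula = True.
Row P_1=False, P_2=False, P_3=False, P_4=False: (P_3 → (P_4 → P_2) ↔ ¬¬(P_1 ↔ ((P_1 ∨ ¬P_4) ⊕ P_1))) = False, ¬(P_3 → (P_4 → P_2) ↔ ¬¬(P_1 ↔ ((P_1 ∨ ¬P_4) ⊕ P_1))) = True, so the formula = False.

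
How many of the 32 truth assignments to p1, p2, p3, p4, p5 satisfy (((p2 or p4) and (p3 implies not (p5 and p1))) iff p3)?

p1  p2  p3  p4  p5  |  φ
1   1   1   1   1   |  0
1   1   1   1   0   |  1
1   1   1   0   1   |  0
1   1   1   0   0   |  1
1   1   0   1   1   |  0
1   1   0   1   0   |  0
1   1   0   0   1   |  0
1   1   0   0   0   |  0
1   0   1   1   1   |  0
1   0   1   1   0   |  1
1   0   1   0   1   |  0
1   0   1   0   0   |  0
1   0   0   1   1   |  0
1   0   0   1   0   |  0
1   0   0   0   1   |  1
1   0   0   0   0   |  1
0   1   1   1   1   |  1
0   1   1   1   0   |  1
0   1   1   0   1   |  1
0   1   1   0   0   |  1
0   1   0   1   1   |  0
0   1   0   1   0   |  0
0   1   0   0   1   |  0
0   1   0   0   0   |  0
0   0   1   1   1   |  1
0   0   1   1   0   |  1
0   0   1   0   1   |  0
0   0   1   0   0   |  0
0   0   0   1   1   |  0
0   0   0   1   0   |  0
0   0   0   0   1   |  1
0   0   0   0   0   |  1
The formula is true on 13 of the 32 rows.

13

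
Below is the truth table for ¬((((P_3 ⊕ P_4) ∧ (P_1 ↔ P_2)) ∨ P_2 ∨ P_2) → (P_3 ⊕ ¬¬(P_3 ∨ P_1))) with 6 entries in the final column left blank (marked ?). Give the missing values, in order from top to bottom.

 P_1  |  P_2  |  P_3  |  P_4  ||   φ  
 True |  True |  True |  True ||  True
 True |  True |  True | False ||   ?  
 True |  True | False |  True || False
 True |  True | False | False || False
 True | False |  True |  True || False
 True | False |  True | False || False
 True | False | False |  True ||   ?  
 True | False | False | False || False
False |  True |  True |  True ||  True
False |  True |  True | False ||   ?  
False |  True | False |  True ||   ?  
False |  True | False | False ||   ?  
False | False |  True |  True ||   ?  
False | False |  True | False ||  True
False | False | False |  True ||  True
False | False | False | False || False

True, False, True, True, True, False

Row P_1=True, P_2=True, P_3=True, P_4=False: (((P_3 ⊕ P_4) ∧ (P_1 ↔ P_2)) ∨ P_2 ∨ P_2) = True, (P_3 ⊕ ¬¬(P_3 ∨ P_1)) = False, ((((P_3 ⊕ P_4) ∧ (P_1 ↔ P_2)) ∨ P_2 ∨ P_2) → (P_3 ⊕ ¬¬(P_3 ∨ P_1))) = False, so the formula = True.
Row P_1=True, P_2=False, P_3=False, P_4=True: (((P_3 ⊕ P_4) ∧ (P_1 ↔ P_2)) ∨ P_2 ∨ P_2) = False, (P_3 ⊕ ¬¬(P_3 ∨ P_1)) = True, ((((P_3 ⊕ P_4) ∧ (P_1 ↔ P_2)) ∨ P_2 ∨ P_2) → (P_3 ⊕ ¬¬(P_3 ∨ P_1))) = True, so the formula = False.
Row P_1=False, P_2=True, P_3=True, P_4=False: (((P_3 ⊕ P_4) ∧ (P_1 ↔ P_2)) ∨ P_2 ∨ P_2) = True, (P_3 ⊕ ¬¬(P_3 ∨ P_1)) = False, ((((P_3 ⊕ P_4) ∧ (P_1 ↔ P_2)) ∨ P_2 ∨ P_2) → (P_3 ⊕ ¬¬(P_3 ∨ P_1))) = False, so the formula = True.
Row P_1=False, P_2=True, P_3=False, P_4=True: (((P_3 ⊕ P_4) ∧ (P_1 ↔ P_2)) ∨ P_2 ∨ P_2) = True, (P_3 ⊕ ¬¬(P_3 ∨ P_1)) = False, ((((P_3 ⊕ P_4) ∧ (P_1 ↔ P_2)) ∨ P_2 ∨ P_2) → (P_3 ⊕ ¬¬(P_3 ∨ P_1))) = False, so the formula = True.
Row P_1=False, P_2=True, P_3=False, P_4=False: (((P_3 ⊕ P_4) ∧ (P_1 ↔ P_2)) ∨ P_2 ∨ P_2) = True, (P_3 ⊕ ¬¬(P_3 ∨ P_1)) = False, ((((P_3 ⊕ P_4) ∧ (P_1 ↔ P_2)) ∨ P_2 ∨ P_2) → (P_3 ⊕ ¬¬(P_3 ∨ P_1))) = False, so the formula = True.
Row P_1=False, P_2=False, P_3=True, P_4=True: (((P_3 ⊕ P_4) ∧ (P_1 ↔ P_2)) ∨ P_2 ∨ P_2) = False, (P_3 ⊕ ¬¬(P_3 ∨ P_1)) = False, ((((P_3 ⊕ P_4) ∧ (P_1 ↔ P_2)) ∨ P_2 ∨ P_2) → (P_3 ⊕ ¬¬(P_3 ∨ P_1))) = True, so the formula = False.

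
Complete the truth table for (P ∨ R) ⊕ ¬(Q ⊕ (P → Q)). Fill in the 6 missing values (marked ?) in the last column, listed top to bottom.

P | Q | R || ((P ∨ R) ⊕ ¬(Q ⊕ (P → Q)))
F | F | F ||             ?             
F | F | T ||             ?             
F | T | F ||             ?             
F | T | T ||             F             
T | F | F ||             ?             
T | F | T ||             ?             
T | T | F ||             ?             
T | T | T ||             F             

F, T, T, F, F, F

Row P=F, Q=F, R=F: (P ∨ R) = F, ¬(Q ⊕ (P → Q)) = F, so ((P ∨ R) ⊕ ¬(Q ⊕ (P → Q))) = F.
Row P=F, Q=F, R=T: (P ∨ R) = T, ¬(Q ⊕ (P → Q)) = F, so ((P ∨ R) ⊕ ¬(Q ⊕ (P → Q))) = T.
Row P=F, Q=T, R=F: (P ∨ R) = F, ¬(Q ⊕ (P → Q)) = T, so ((P ∨ R) ⊕ ¬(Q ⊕ (P → Q))) = T.
Row P=T, Q=F, R=F: (P ∨ R) = T, ¬(Q ⊕ (P → Q)) = T, so ((P ∨ R) ⊕ ¬(Q ⊕ (P → Q))) = F.
Row P=T, Q=F, R=T: (P ∨ R) = T, ¬(Q ⊕ (P → Q)) = T, so ((P ∨ R) ⊕ ¬(Q ⊕ (P → Q))) = F.
Row P=T, Q=T, R=F: (P ∨ R) = T, ¬(Q ⊕ (P → Q)) = T, so ((P ∨ R) ⊕ ¬(Q ⊕ (P → Q))) = F.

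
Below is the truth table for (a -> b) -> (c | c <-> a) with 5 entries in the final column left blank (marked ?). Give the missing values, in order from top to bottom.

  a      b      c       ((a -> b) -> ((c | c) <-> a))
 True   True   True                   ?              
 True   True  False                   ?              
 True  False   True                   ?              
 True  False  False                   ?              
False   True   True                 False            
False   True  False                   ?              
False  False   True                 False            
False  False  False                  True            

True, False, True, True, True

Row a=True, b=True, c=True: (a -> b) = True, (c | c <-> a) = True, so ((a -> b) -> ((c | c) <-> a)) = True.
Row a=True, b=True, c=False: (a -> b) = True, (c | c <-> a) = False, so ((a -> b) -> ((c | c) <-> a)) = False.
Row a=True, b=False, c=True: (a -> b) = False, (c | c <-> a) = True, so ((a -> b) -> ((c | c) <-> a)) = True.
Row a=True, b=False, c=False: (a -> b) = False, (c | c <-> a) = False, so ((a -> b) -> ((c | c) <-> a)) = True.
Row a=False, b=True, c=False: (a -> b) = True, (c | c <-> a) = True, so ((a -> b) -> ((c | c) <-> a)) = True.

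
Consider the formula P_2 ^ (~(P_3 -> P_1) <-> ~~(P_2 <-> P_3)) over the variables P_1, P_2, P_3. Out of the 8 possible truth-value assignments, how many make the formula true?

P_1  P_2  P_3  |  (P_3 -> P_1)  ~(P_3 -> P_1)  (P_2 <-> P_3)  ~(P_2 <-> P_3)  ~~(P_2 <-> P_3)  φ
 1    1    1   |       1              0              1              0                1         1
 1    1    0   |       1              0              0              1                0         0
 1    0    1   |       1              0              0              1                0         1
 1    0    0   |       1              0              1              0                1         0
 0    1    1   |       0              1              1              0                1         0
 0    1    0   |       1              0              0              1                0         0
 0    0    1   |       0              1              0              1                0         0
 0    0    0   |       1              0              1              0                1         0
The formula is true on 2 of the 8 rows.

2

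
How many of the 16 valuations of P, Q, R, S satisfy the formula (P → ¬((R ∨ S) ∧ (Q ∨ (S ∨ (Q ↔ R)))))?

11

P | Q | R | S || φ
F | F | F | F || T
F | F | F | T || T
F | F | T | F || T
F | F | T | T || T
F | T | F | F || T
F | T | F | T || T
F | T | T | F || T
F | T | T | T || T
T | F | F | F || T
T | F | F | T || F
T | F | T | F || T
T | F | T | T || F
T | T | F | F || T
T | T | F | T || F
T | T | T | F || F
T | T | T | T || F
The formula is true on 11 of the 16 rows.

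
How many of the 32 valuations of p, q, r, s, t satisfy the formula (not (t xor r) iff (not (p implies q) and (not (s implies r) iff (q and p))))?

16

p  q  r  s  t  |  φ
T  T  T  T  T  |  F
T  T  T  T  F  |  T
T  T  T  F  T  |  F
T  T  T  F  F  |  T
T  T  F  T  T  |  T
T  T  F  T  F  |  F
T  T  F  F  T  |  T
T  T  F  F  F  |  F
T  F  T  T  T  |  T
T  F  T  T  F  |  F
T  F  T  F  T  |  T
T  F  T  F  F  |  F
T  F  F  T  T  |  T
T  F  F  T  F  |  F
T  F  F  F  T  |  F
T  F  F  F  F  |  T
F  T  T  T  T  |  F
F  T  T  T  F  |  T
F  T  T  F  T  |  F
F  T  T  F  F  |  T
F  T  F  T  T  |  T
F  T  F  T  F  |  F
F  T  F  F  T  |  T
F  T  F  F  F  |  F
F  F  T  T  T  |  F
F  F  T  T  F  |  T
F  F  T  F  T  |  F
F  F  T  F  F  |  T
F  F  F  T  T  |  T
F  F  F  T  F  |  F
F  F  F  F  T  |  T
F  F  F  F  F  |  F
The formula is true on 16 of the 32 rows.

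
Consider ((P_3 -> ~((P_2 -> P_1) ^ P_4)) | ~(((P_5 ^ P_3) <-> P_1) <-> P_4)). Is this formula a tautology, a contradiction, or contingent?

contingent

P_1  P_2  P_3  P_4  P_5  |  φ
 1    1    1    1    1   |  1
 1    1    1    1    0   |  1
 1    1    1    0    1   |  0
 1    1    1    0    0   |  1
 1    1    0    1    1   |  1
 1    1    0    1    0   |  1
 1    1    0    0    1   |  1
 1    1    0    0    0   |  1
 1    0    1    1    1   |  1
 1    0    1    1    0   |  1
 1    0    1    0    1   |  0
 1    0    1    0    0   |  1
 1    0    0    1    1   |  1
 1    0    0    1    0   |  1
 1    0    0    0    1   |  1
 1    0    0    0    0   |  1
 0    1    1    1    1   |  0
 0    1    1    1    0   |  1
 0    1    1    0    1   |  1
 0    1    1    0    0   |  1
 0    1    0    1    1   |  1
 0    1    0    1    0   |  1
 0    1    0    0    1   |  1
 0    1    0    0    0   |  1
 0    0    1    1    1   |  1
 0    0    1    1    0   |  1
 0    0    1    0    1   |  1
 0    0    1    0    0   |  0
 0    0    0    1    1   |  1
 0    0    0    1    0   |  1
 0    0    0    0    1   |  1
 0    0    0    0    0   |  1
28 of 32 rows are 1, so the formula is contingent.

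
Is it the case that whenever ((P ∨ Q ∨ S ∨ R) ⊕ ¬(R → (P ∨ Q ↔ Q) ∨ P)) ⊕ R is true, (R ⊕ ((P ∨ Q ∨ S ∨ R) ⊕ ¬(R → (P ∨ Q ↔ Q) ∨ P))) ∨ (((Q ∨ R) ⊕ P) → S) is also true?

P | Q | R | S | φ | ψ
- | - | - | - | - | -
0 | 0 | 0 | 0 | 0 | 1
0 | 0 | 0 | 1 | 1 | 1
0 | 0 | 1 | 0 | 0 | 0
0 | 0 | 1 | 1 | 0 | 1
0 | 1 | 0 | 0 | 1 | 1
0 | 1 | 0 | 1 | 1 | 1
0 | 1 | 1 | 0 | 0 | 0
0 | 1 | 1 | 1 | 0 | 1
1 | 0 | 0 | 0 | 1 | 1
1 | 0 | 0 | 1 | 1 | 1
1 | 0 | 1 | 0 | 0 | 1
1 | 0 | 1 | 1 | 0 | 1
1 | 1 | 0 | 0 | 1 | 1
1 | 1 | 0 | 1 | 1 | 1
1 | 1 | 1 | 0 | 0 | 1
1 | 1 | 1 | 1 | 0 | 1
In every row where φ is true, ψ is also true, so φ ⊨ ψ.

yes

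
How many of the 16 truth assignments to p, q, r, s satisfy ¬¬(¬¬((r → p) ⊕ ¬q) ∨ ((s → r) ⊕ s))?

p | q | r | s || φ
F | F | F | F || T
F | F | F | T || T
F | F | T | F || T
F | F | T | T || T
F | T | F | F || T
F | T | F | T || T
F | T | T | F || T
F | T | T | T || F
T | F | F | F || T
T | F | F | T || T
T | F | T | F || T
T | F | T | T || F
T | T | F | F || T
T | T | F | T || T
T | T | T | F || T
T | T | T | T || T
The formula is true on 14 of the 16 rows.

14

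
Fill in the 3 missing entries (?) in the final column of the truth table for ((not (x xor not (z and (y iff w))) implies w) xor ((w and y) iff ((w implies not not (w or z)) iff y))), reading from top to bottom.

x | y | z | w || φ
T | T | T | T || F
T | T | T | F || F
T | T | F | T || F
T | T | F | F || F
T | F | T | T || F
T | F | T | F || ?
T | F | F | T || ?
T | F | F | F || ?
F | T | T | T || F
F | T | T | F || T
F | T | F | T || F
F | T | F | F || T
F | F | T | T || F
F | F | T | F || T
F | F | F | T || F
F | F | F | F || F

F, F, T

Row x=T, y=F, z=T, w=F: (not (x xor not (z and (y iff w))) implies w) = T, ((w and y) iff ((w implies not not (w or z)) iff y)) = T, so the formula = F.
Row x=T, y=F, z=F, w=T: (not (x xor not (z and (y iff w))) implies w) = T, ((w and y) iff ((w implies not not (w or z)) iff y)) = T, so the formula = F.
Row x=T, y=F, z=F, w=F: (not (x xor not (z and (y iff w))) implies w) = F, ((w and y) iff ((w implies not not (w or z)) iff y)) = T, so the formula = T.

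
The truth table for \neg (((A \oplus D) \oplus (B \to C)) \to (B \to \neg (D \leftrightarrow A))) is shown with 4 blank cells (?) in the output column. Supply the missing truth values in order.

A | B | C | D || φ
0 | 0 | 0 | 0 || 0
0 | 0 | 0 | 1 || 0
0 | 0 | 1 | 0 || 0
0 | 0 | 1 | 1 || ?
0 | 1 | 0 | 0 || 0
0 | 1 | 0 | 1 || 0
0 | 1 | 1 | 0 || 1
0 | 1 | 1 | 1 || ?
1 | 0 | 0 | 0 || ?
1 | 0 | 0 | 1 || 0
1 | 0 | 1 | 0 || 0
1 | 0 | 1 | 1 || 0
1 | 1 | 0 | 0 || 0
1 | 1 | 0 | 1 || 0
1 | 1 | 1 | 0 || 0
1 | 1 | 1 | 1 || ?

Row A=0, B=0, C=1, D=1: ((A \oplus D) \oplus (B \to C)) = 0, (B \to \neg (D \leftrightarrow A)) = 1, (((A \oplus D) \oplus (B \to C)) \to (B \to \neg (D \leftrightarrow A))) = 1, so the formula = 0.
Row A=0, B=1, C=1, D=1: ((A \oplus D) \oplus (B \to C)) = 0, (B \to \neg (D \leftrightarrow A)) = 1, (((A \oplus D) \oplus (B \to C)) \to (B \to \neg (D \leftrightarrow A))) = 1, so the formula = 0.
Row A=1, B=0, C=0, D=0: ((A \oplus D) \oplus (B \to C)) = 0, (B \to \neg (D \leftrightarrow A)) = 1, (((A \oplus D) \oplus (B \to C)) \to (B \to \neg (D \leftrightarrow A))) = 1, so the formula = 0.
Row A=1, B=1, C=1, D=1: ((A \oplus D) \oplus (B \to C)) = 1, (B \to \neg (D \leftrightarrow A)) = 0, (((A \oplus D) \oplus (B \to C)) \to (B \to \neg (D \leftrightarrow A))) = 0, so the formula = 1.

0, 0, 0, 1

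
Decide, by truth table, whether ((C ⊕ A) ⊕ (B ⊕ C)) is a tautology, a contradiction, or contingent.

contingent

A | B | C | (C ⊕ A) | (B ⊕ C) | ((C ⊕ A) ⊕ (B ⊕ C))
- | - | - | ------- | ------- | -------------------
T | T | T |    F    |    F    |          F         
T | T | F |    T    |    T    |          F         
T | F | T |    F    |    T    |          T         
T | F | F |    T    |    F    |          T         
F | T | T |    T    |    F    |          T         
F | T | F |    F    |    T    |          T         
F | F | T |    T    |    T    |          F         
F | F | F |    F    |    F    |          F         
4 of 8 rows are T, so the formula is contingent.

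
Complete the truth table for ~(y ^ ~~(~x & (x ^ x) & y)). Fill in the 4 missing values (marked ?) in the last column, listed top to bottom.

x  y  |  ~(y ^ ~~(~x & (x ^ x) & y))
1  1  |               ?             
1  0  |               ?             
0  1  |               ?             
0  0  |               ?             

0, 1, 0, 1

Row x=1, y=1: ~~(~x & (x ^ x) & y) = 0, (y ^ ~~(~x & (x ^ x) & y)) = 1, so ~(y ^ ~~(~x & (x ^ x) & y)) = 0.
Row x=1, y=0: ~~(~x & (x ^ x) & y) = 0, (y ^ ~~(~x & (x ^ x) & y)) = 0, so ~(y ^ ~~(~x & (x ^ x) & y)) = 1.
Row x=0, y=1: ~~(~x & (x ^ x) & y) = 0, (y ^ ~~(~x & (x ^ x) & y)) = 1, so ~(y ^ ~~(~x & (x ^ x) & y)) = 0.
Row x=0, y=0: ~~(~x & (x ^ x) & y) = 0, (y ^ ~~(~x & (x ^ x) & y)) = 0, so ~(y ^ ~~(~x & (x ^ x) & y)) = 1.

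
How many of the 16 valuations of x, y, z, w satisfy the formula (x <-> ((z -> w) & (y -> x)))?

11

x | y | z | w | (z -> w) | (y -> x) | ((z -> w) & (y -> x)) | (x <-> ((z -> w) & (y -> x)))
- | - | - | - | -------- | -------- | --------------------- | -----------------------------
T | T | T | T |    T     |    T     |           T           |               T              
T | T | T | F |    F     |    T     |           F           |               F              
T | T | F | T |    T     |    T     |           T           |               T              
T | T | F | F |    T     |    T     |           T           |               T              
T | F | T | T |    T     |    T     |           T           |               T              
T | F | T | F |    F     |    T     |           F           |               F              
T | F | F | T |    T     |    T     |           T           |               T              
T | F | F | F |    T     |    T     |           T           |               T              
F | T | T | T |    T     |    F     |           F           |               T              
F | T | T | F |    F     |    F     |           F           |               T              
F | T | F | T |    T     |    F     |           F           |               T              
F | T | F | F |    T     |    F     |           F           |               T              
F | F | T | T |    T     |    T     |           T           |               F              
F | F | T | F |    F     |    T     |           F           |               T              
F | F | F | T |    T     |    T     |           T           |               F              
F | F | F | F |    T     |    T     |           T           |               F              
The formula is true on 11 of the 16 rows.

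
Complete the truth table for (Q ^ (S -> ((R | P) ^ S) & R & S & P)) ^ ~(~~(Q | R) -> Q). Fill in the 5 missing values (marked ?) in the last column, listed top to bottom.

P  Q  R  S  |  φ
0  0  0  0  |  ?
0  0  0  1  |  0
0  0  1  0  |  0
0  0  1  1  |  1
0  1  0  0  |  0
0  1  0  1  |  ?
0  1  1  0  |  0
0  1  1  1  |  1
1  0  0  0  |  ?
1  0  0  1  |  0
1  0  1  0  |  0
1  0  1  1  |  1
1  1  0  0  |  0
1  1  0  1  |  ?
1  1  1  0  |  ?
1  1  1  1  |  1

Row P=0, Q=0, R=0, S=0: (Q ^ (S -> ((R | P) ^ S) & R & S & P)) = 1, ~(~~(Q | R) -> Q) = 0, so the formula = 1.
Row P=0, Q=1, R=0, S=1: (Q ^ (S -> ((R | P) ^ S) & R & S & P)) = 1, ~(~~(Q | R) -> Q) = 0, so the formula = 1.
Row P=1, Q=0, R=0, S=0: (Q ^ (S -> ((R | P) ^ S) & R & S & P)) = 1, ~(~~(Q | R) -> Q) = 0, so the formula = 1.
Row P=1, Q=1, R=0, S=1: (Q ^ (S -> ((R | P) ^ S) & R & S & P)) = 1, ~(~~(Q | R) -> Q) = 0, so the formula = 1.
Row P=1, Q=1, R=1, S=0: (Q ^ (S -> ((R | P) ^ S) & R & S & P)) = 0, ~(~~(Q | R) -> Q) = 0, so the formula = 0.

1, 1, 1, 1, 0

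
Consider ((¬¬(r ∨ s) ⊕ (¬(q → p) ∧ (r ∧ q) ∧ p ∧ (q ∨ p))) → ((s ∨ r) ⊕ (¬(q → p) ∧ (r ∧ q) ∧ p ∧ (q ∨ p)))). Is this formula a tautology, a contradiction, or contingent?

p | q | r | s || φ
1 | 1 | 1 | 1 || 1
1 | 1 | 1 | 0 || 1
1 | 1 | 0 | 1 || 1
1 | 1 | 0 | 0 || 1
1 | 0 | 1 | 1 || 1
1 | 0 | 1 | 0 || 1
1 | 0 | 0 | 1 || 1
1 | 0 | 0 | 0 || 1
0 | 1 | 1 | 1 || 1
0 | 1 | 1 | 0 || 1
0 | 1 | 0 | 1 || 1
0 | 1 | 0 | 0 || 1
0 | 0 | 1 | 1 || 1
0 | 0 | 1 | 0 || 1
0 | 0 | 0 | 1 || 1
0 | 0 | 0 | 0 || 1
Every row is 1, so the formula is a tautology.

tautology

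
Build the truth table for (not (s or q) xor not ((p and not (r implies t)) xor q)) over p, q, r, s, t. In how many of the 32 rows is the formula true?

p | q | r | s | t | φ
- | - | - | - | - | -
1 | 1 | 1 | 1 | 1 | 0
1 | 1 | 1 | 1 | 0 | 1
1 | 1 | 1 | 0 | 1 | 0
1 | 1 | 1 | 0 | 0 | 1
1 | 1 | 0 | 1 | 1 | 0
1 | 1 | 0 | 1 | 0 | 0
1 | 1 | 0 | 0 | 1 | 0
1 | 1 | 0 | 0 | 0 | 0
1 | 0 | 1 | 1 | 1 | 1
1 | 0 | 1 | 1 | 0 | 0
1 | 0 | 1 | 0 | 1 | 0
1 | 0 | 1 | 0 | 0 | 1
1 | 0 | 0 | 1 | 1 | 1
1 | 0 | 0 | 1 | 0 | 1
1 | 0 | 0 | 0 | 1 | 0
1 | 0 | 0 | 0 | 0 | 0
0 | 1 | 1 | 1 | 1 | 0
0 | 1 | 1 | 1 | 0 | 0
0 | 1 | 1 | 0 | 1 | 0
0 | 1 | 1 | 0 | 0 | 0
0 | 1 | 0 | 1 | 1 | 0
0 | 1 | 0 | 1 | 0 | 0
0 | 1 | 0 | 0 | 1 | 0
0 | 1 | 0 | 0 | 0 | 0
0 | 0 | 1 | 1 | 1 | 1
0 | 0 | 1 | 1 | 0 | 1
0 | 0 | 1 | 0 | 1 | 0
0 | 0 | 1 | 0 | 0 | 0
0 | 0 | 0 | 1 | 1 | 1
0 | 0 | 0 | 1 | 0 | 1
0 | 0 | 0 | 0 | 1 | 0
0 | 0 | 0 | 0 | 0 | 0
The formula is true on 10 of the 32 rows.

10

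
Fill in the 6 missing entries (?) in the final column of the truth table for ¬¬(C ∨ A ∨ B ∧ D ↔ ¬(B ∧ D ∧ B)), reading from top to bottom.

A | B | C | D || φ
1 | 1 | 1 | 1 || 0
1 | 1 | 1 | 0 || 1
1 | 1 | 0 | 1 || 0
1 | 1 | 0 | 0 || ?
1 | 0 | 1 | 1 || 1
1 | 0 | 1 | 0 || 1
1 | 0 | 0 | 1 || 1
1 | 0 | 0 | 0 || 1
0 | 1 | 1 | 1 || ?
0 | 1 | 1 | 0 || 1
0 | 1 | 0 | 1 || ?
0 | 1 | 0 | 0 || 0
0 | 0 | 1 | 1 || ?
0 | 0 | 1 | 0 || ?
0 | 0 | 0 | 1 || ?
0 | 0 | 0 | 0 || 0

1, 0, 0, 1, 1, 0

Row A=1, B=1, C=0, D=0: (C ∨ A ∨ B ∧ D ↔ ¬(B ∧ D ∧ B)) = 1, ¬(C ∨ A ∨ B ∧ D ↔ ¬(B ∧ D ∧ B)) = 0, so the formula = 1.
Row A=0, B=1, C=1, D=1: (C ∨ A ∨ B ∧ D ↔ ¬(B ∧ D ∧ B)) = 0, ¬(C ∨ A ∨ B ∧ D ↔ ¬(B ∧ D ∧ B)) = 1, so the formula = 0.
Row A=0, B=1, C=0, D=1: (C ∨ A ∨ B ∧ D ↔ ¬(B ∧ D ∧ B)) = 0, ¬(C ∨ A ∨ B ∧ D ↔ ¬(B ∧ D ∧ B)) = 1, so the formula = 0.
Row A=0, B=0, C=1, D=1: (C ∨ A ∨ B ∧ D ↔ ¬(B ∧ D ∧ B)) = 1, ¬(C ∨ A ∨ B ∧ D ↔ ¬(B ∧ D ∧ B)) = 0, so the formula = 1.
Row A=0, B=0, C=1, D=0: (C ∨ A ∨ B ∧ D ↔ ¬(B ∧ D ∧ B)) = 1, ¬(C ∨ A ∨ B ∧ D ↔ ¬(B ∧ D ∧ B)) = 0, so the formula = 1.
Row A=0, B=0, C=0, D=1: (C ∨ A ∨ B ∧ D ↔ ¬(B ∧ D ∧ B)) = 0, ¬(C ∨ A ∨ B ∧ D ↔ ¬(B ∧ D ∧ B)) = 1, so the formula = 0.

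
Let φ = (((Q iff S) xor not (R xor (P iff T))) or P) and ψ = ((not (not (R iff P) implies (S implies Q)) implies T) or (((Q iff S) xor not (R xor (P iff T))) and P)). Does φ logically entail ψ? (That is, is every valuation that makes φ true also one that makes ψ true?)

no

  P   |   Q   |   R   |   S   |   T   ||   φ   |   ψ  
 True |  True |  True |  True |  True ||  True |  True
 True |  True |  True |  True | False ||  True |  True
 True |  True |  True | False |  True ||  True |  True
 True |  True |  True | False | False ||  True |  True
 True |  True | False |  True |  True ||  True |  True
 True |  True | False |  True | False ||  True |  True
 True |  True | False | False |  True ||  True |  True
 True |  True | False | False | False ||  True |  True
 True | False |  True |  True |  True ||  True |  True
 True | False |  True |  True | False ||  True |  True
 True | False |  True | False |  True ||  True |  True
 True | False |  True | False | False ||  True |  True
 True | False | False |  True |  True ||  True |  True
 True | False | False |  True | False ||  True |  True
 True | False | False | False |  True ||  True |  True
 True | False | False | False | False ||  True |  True
False |  True |  True |  True |  True ||  True |  True
False |  True |  True |  True | False || False |  True
False |  True |  True | False |  True || False |  True
False |  True |  True | False | False ||  True |  True
False |  True | False |  True |  True || False |  True
False |  True | False |  True | False ||  True |  True
False |  True | False | False |  True ||  True |  True
False |  True | False | False | False || False |  True
False | False |  True |  True |  True || False |  True
False | False |  True |  True | False ||  True | False
False | False |  True | False |  True ||  True |  True
False | False |  True | False | False || False |  True
False | False | False |  True |  True ||  True |  True
False | False | False |  True | False || False |  True
False | False | False | False |  True || False |  True
False | False | False | False | False ||  True |  True
At P=False, Q=False, R=True, S=True, T=False we have φ true but ψ false, so φ does not entail ψ.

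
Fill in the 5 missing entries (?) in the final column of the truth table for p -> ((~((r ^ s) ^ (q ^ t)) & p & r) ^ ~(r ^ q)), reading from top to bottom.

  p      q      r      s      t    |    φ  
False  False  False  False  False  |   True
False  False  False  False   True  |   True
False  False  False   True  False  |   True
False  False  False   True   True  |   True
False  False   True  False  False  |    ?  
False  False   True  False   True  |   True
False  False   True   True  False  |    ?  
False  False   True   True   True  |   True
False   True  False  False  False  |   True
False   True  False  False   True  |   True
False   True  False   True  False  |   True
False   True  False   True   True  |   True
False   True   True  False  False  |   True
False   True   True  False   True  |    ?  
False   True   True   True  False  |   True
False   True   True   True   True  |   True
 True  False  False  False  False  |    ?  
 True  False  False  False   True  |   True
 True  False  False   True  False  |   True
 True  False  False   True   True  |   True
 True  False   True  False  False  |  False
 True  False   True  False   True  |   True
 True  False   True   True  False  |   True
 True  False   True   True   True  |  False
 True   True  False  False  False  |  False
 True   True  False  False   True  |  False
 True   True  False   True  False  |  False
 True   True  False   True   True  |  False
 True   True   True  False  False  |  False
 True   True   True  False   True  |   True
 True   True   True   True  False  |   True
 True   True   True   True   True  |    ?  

Row p=False, q=False, r=True, s=False, t=False: ((~((r ^ s) ^ (q ^ t)) & p & r) ^ ~(r ^ q)) = False, so the formula = True.
Row p=False, q=False, r=True, s=True, t=False: ((~((r ^ s) ^ (q ^ t)) & p & r) ^ ~(r ^ q)) = False, so the formula = True.
Row p=False, q=True, r=True, s=False, t=True: ((~((r ^ s) ^ (q ^ t)) & p & r) ^ ~(r ^ q)) = True, so the formula = True.
Row p=True, q=False, r=False, s=False, t=False: ((~((r ^ s) ^ (q ^ t)) & p & r) ^ ~(r ^ q)) = True, so the formula = True.
Row p=True, q=True, r=True, s=True, t=True: ((~((r ^ s) ^ (q ^ t)) & p & r) ^ ~(r ^ q)) = False, so the formula = False.

True, True, True, True, False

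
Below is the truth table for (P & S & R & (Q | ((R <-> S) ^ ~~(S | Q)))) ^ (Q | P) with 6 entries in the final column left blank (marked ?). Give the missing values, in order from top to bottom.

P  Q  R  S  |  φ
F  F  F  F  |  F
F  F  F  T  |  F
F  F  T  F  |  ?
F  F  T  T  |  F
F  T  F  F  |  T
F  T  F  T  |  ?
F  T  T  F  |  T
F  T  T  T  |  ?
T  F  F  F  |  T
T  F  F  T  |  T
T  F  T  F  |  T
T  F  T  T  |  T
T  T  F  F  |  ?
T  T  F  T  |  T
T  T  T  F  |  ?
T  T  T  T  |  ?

F, T, T, T, T, F

Row P=F, Q=F, R=T, S=F: (P & S & R & (Q | ((R <-> S) ^ ~~(S | Q)))) = F, (Q | P) = F, so the formula = F.
Row P=F, Q=T, R=F, S=T: (P & S & R & (Q | ((R <-> S) ^ ~~(S | Q)))) = F, (Q | P) = T, so the formula = T.
Row P=F, Q=T, R=T, S=T: (P & S & R & (Q | ((R <-> S) ^ ~~(S | Q)))) = F, (Q | P) = T, so the formula = T.
Row P=T, Q=T, R=F, S=F: (P & S & R & (Q | ((R <-> S) ^ ~~(S | Q)))) = F, (Q | P) = T, so the formula = T.
Row P=T, Q=T, R=T, S=F: (P & S & R & (Q | ((R <-> S) ^ ~~(S | Q)))) = F, (Q | P) = T, so the formula = T.
Row P=T, Q=T, R=T, S=T: (P & S & R & (Q | ((R <-> S) ^ ~~(S | Q)))) = T, (Q | P) = T, so the formula = F.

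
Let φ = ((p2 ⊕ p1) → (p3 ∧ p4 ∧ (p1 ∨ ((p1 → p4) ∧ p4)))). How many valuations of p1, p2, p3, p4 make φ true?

10

p1 | p2 | p3 | p4 || (p2 ⊕ p1) | (p1 → p4) | ((p1 → p4) ∧ p4) | (p1 ∨ ((p1 → p4) ∧ p4)) | φ
0  | 0  | 0  | 0  ||     0     |     1     |        0         |            0            | 1
0  | 0  | 0  | 1  ||     0     |     1     |        1         |            1            | 1
0  | 0  | 1  | 0  ||     0     |     1     |        0         |            0            | 1
0  | 0  | 1  | 1  ||     0     |     1     |        1         |            1            | 1
0  | 1  | 0  | 0  ||     1     |     1     |        0         |            0            | 0
0  | 1  | 0  | 1  ||     1     |     1     |        1         |            1            | 0
0  | 1  | 1  | 0  ||     1     |     1     |        0         |            0            | 0
0  | 1  | 1  | 1  ||     1     |     1     |        1         |            1            | 1
1  | 0  | 0  | 0  ||     1     |     0     |        0         |            1            | 0
1  | 0  | 0  | 1  ||     1     |     1     |        1         |            1            | 0
1  | 0  | 1  | 0  ||     1     |     0     |        0         |            1            | 0
1  | 0  | 1  | 1  ||     1     |     1     |        1         |            1            | 1
1  | 1  | 0  | 0  ||     0     |     0     |        0         |            1            | 1
1  | 1  | 0  | 1  ||     0     |     1     |        1         |            1            | 1
1  | 1  | 1  | 0  ||     0     |     0     |        0         |            1            | 1
1  | 1  | 1  | 1  ||     0     |     1     |        1         |            1            | 1
The formula is true on 10 of the 16 rows.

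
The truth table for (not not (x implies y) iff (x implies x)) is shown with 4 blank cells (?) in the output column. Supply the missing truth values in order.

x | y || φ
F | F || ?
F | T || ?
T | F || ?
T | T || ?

Row x=F, y=F: not not (x implies y) = T, (x implies x) = T, so the formula = T.
Row x=F, y=T: not not (x implies y) = T, (x implies x) = T, so the formula = T.
Row x=T, y=F: not not (x implies y) = F, (x implies x) = T, so the formula = F.
Row x=T, y=T: not not (x implies y) = T, (x implies x) = T, so the formula = T.

T, T, F, T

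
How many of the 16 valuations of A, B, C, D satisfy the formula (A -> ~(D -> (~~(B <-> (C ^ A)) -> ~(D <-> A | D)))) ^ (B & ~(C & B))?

8

A  B  C  D     (C ^ A)  (B <-> (C ^ A))  ~(B <-> (C ^ A))  ~~(B <-> (C ^ A))  (A | D)  (D <-> (A | D))  ~(D <-> (A | D))  (C & B)  ~(C & B)  (B & ~(C & B))  φ
1  1  1  1        0            0                1                  0             1            1                0             1        0            0         0
1  1  1  0        0            0                1                  0             1            0                1             1        0            0         0
1  1  0  1        1            1                0                  1             1            1                0             0        1            1         0
1  1  0  0        1            1                0                  1             1            0                1             0        1            1         1
1  0  1  1        0            1                0                  1             1            1                0             0        1            0         1
1  0  1  0        0            1                0                  1             1            0                1             0        1            0         0
1  0  0  1        1            0                1                  0             1            1                0             0        1            0         0
1  0  0  0        1            0                1                  0             1            0                1             0        1            0         0
0  1  1  1        1            1                0                  1             1            1                0             1        0            0         1
0  1  1  0        1            1                0                  1             0            1                0             1        0            0         1
0  1  0  1        0            0                1                  0             1            1                0             0        1            1         0
0  1  0  0        0            0                1                  0             0            1                0             0        1            1         0
0  0  1  1        1            0                1                  0             1            1                0             0        1            0         1
0  0  1  0        1            0                1                  0             0            1                0             0        1            0         1
0  0  0  1        0            1                0                  1             1            1                0             0        1            0         1
0  0  0  0        0            1                0                  1             0            1                0             0        1            0         1
The formula is true on 8 of the 16 rows.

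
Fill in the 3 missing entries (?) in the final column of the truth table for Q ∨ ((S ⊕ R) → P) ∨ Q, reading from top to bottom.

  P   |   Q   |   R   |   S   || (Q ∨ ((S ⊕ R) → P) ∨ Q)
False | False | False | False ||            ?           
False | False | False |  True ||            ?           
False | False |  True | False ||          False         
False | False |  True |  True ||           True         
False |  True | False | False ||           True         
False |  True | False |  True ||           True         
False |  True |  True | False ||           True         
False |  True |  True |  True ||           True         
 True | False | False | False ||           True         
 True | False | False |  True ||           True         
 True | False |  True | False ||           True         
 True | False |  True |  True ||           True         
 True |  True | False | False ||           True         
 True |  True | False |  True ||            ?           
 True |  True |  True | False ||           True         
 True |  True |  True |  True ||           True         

Row P=False, Q=False, R=False, S=False: ((S ⊕ R) → P) = True, so (Q ∨ ((S ⊕ R) → P) ∨ Q) = True.
Row P=False, Q=False, R=False, S=True: ((S ⊕ R) → P) = False, so (Q ∨ ((S ⊕ R) → P) ∨ Q) = False.
Row P=True, Q=True, R=False, S=True: ((S ⊕ R) → P) = True, so (Q ∨ ((S ⊕ R) → P) ∨ Q) = True.

True, False, True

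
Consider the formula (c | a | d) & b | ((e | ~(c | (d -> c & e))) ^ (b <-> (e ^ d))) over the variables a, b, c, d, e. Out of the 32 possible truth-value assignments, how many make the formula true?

  a   |   b   |   c   |   d   |   e   |   φ  
----- | ----- | ----- | ----- | ----- | -----
False | False | False | False | False |  True
False | False | False | False |  True |  True
False | False | False |  True | False |  True
False | False | False |  True |  True | False
False | False |  True | False | False |  True
False | False |  True | False |  True |  True
False | False |  True |  True | False | False
False | False |  True |  True |  True | False
False |  True | False | False | False | False
False |  True | False | False |  True | False
False |  True | False |  True | False |  True
False |  True | False |  True |  True |  True
False |  True |  True | False | False |  True
False |  True |  True | False |  True |  True
False |  True |  True |  True | False |  True
False |  True |  True |  True |  True |  True
 True | False | False | False | False |  True
 True | False | False | False |  True |  True
 True | False | False |  True | False |  True
 True | False | False |  True |  True | False
 True | False |  True | False | False |  True
 True | False |  True | False |  True |  True
 True | False |  True |  True | False | False
 True | False |  True |  True |  True | False
 True |  True | False | False | False |  True
 True |  True | False | False |  True |  True
 True |  True | False |  True | False |  True
 True |  True | False |  True |  True |  True
 True |  True |  True | False | False |  True
 True |  True |  True | False |  True |  True
 True |  True |  True |  True | False |  True
 True |  True |  True |  True |  True |  True
The formula is true on 24 of the 32 rows.

24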